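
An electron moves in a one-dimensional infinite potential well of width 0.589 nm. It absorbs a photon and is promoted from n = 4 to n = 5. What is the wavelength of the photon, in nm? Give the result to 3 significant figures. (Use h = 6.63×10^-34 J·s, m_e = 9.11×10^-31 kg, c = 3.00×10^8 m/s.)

E_1 = h²/(8m_eL²) = 1.739×10^-19 J, so ΔE = (5² − 4²)E_1 = 1.565×10^-18 J.
λ = hc/ΔE = (6.63×10^-34·3.00×10^8)/1.565×10^-18 = 1.27×10^-7 m = 127 nm.

λ = 127 nm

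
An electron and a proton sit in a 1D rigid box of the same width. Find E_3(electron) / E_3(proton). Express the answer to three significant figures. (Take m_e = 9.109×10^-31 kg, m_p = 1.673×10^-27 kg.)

E_n ∝ 1/m at fixed n and L, so the ratio is m_p/m_e = 1.673×10^-27/9.109×10^-31 = 1.84×10^3.

1.84×10^3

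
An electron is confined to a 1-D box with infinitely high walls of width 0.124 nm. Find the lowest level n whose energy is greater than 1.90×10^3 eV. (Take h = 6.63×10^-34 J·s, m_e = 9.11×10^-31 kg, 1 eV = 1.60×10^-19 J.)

E_1 = h²/(8m_eL²) = 3.923×10^-18 J = 24.52 eV.
Need n² > 1.90×10^3/24.52 = 77.49, i.e. n > 8.803.
The smallest integer satisfying this is n = 9.

n = 9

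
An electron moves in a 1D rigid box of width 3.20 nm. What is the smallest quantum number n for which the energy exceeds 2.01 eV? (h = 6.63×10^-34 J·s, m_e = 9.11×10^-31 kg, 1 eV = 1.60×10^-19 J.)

n = 8

E_1 = h²/(8m_eL²) = 5.890×10^-21 J = 0.03681 eV.
Need n² > 2.01/0.03681 = 54.60, i.e. n > 7.389.
The smallest integer satisfying this is n = 8.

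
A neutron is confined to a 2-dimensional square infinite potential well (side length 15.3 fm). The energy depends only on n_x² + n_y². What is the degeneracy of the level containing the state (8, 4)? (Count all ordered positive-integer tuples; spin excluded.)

The level has n_x² + n_y² = 80. The ordered positive-integer solutions are (4, 8), (8, 4).
That gives 2 states.

degeneracy = 2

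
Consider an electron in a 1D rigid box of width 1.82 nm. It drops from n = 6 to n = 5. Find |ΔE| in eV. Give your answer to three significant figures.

|ΔE| = 1.25 eV

E_1 = h²/(8m_eL²) = 1.819×10^-20 J.
|ΔE| = |6² − 5²|·E_1 = 11·1.819×10^-20 J = 2.001×10^-19 J = 1.25 eV.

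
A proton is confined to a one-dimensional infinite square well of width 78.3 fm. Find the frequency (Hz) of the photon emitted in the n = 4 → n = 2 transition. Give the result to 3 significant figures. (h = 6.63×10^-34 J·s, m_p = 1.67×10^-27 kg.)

f = 9.71×10^19 Hz

E_1 = h²/(8m_pL²) = 5.367×10^-15 J and ΔE = (4² − 2²)E_1 = 6.440×10^-14 J.
f = ΔE/h = 6.440×10^-14/6.63×10^-34 = 9.71×10^19 Hz.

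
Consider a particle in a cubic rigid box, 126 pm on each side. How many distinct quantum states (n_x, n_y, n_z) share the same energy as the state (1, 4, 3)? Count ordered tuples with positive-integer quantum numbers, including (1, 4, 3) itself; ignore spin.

The level has n_x² + n_y² + n_z² = 26. The ordered positive-integer solutions are (1, 3, 4), (1, 4, 3), (3, 1, 4), (3, 4, 1), (4, 1, 3), (4, 3, 1).
That gives 6 states.

degeneracy = 6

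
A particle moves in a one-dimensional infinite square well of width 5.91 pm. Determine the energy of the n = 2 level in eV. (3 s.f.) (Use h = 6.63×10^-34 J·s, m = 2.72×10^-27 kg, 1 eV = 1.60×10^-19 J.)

For an infinite well E_n = n²h²/(8mL²), so E_1 = h²/(8mL²) = (6.63×10^-34)²/(8·2.72×10^-27·(5.91×10^-12 m)²) = 5.784×10^-19 J.
Then E_2 = 2²·E_1 = 4·5.784×10^-19 J = 2.314×10^-18 J.
Converting, E_2 = 2.314×10^-18 J / (1.60×10^-19 J/eV) = 14.5 eV.

E_2 = 14.5 eV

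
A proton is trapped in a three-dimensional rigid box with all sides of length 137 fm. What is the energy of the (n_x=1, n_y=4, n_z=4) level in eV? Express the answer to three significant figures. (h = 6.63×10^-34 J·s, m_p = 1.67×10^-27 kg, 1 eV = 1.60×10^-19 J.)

E = 3.62×10^5 eV

For a 3D rectangular well E = (h²/8m_p)·Σ n_i²/L_i² = (6.63×10^-34)²/(8·1.67×10^-27) · [1²/(137 fm)² + 4²/(137 fm)² + 4²/(137 fm)²].
Evaluating gives E = 5.785×10^-14 J = 3.62×10^5 eV.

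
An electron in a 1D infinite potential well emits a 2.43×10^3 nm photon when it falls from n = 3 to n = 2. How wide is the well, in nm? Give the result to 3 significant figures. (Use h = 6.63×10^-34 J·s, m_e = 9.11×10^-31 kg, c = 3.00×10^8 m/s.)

L = 1.92 nm

The photon carries ΔE = hc/λ = 6.63×10^-34·3.00×10^8/2.43×10^-6 m = 8.185×10^-20 J.
Since ΔE = (3² − 2²)E_1, E_1 = 1.637×10^-20 J, and L = h/√(8m_eE_1) = 1.92×10^-9 m = 1.92 nm.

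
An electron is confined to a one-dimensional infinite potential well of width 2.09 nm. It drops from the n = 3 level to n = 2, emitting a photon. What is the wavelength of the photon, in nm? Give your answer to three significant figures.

E_1 = h²/(8m_eL²) = 1.379×10^-20 J, so ΔE = (3² − 2²)E_1 = 6.895×10^-20 J.
λ = hc/ΔE = (6.626×10^-34·2.998×10^8)/6.895×10^-20 = 2.88×10^-6 m = 2.88×10^3 nm.

λ = 2.88×10^3 nm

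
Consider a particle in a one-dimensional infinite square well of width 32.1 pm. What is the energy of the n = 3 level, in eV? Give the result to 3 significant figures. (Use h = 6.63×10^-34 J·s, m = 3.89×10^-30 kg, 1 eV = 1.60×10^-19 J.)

For an infinite well E_n = n²h²/(8mL²), so E_1 = h²/(8mL²) = (6.63×10^-34)²/(8·3.89×10^-30·(3.21×10^-11 m)²) = 1.371×10^-17 J.
Then E_3 = 3²·E_1 = 9·1.371×10^-17 J = 1.234×10^-16 J.
Converting, E_3 = 1.234×10^-16 J / (1.60×10^-19 J/eV) = 771 eV.

E_3 = 771 eV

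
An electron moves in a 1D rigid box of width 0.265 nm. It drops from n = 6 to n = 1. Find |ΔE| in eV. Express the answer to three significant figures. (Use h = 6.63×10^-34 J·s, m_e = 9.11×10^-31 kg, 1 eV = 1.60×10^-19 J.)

|ΔE| = 188 eV

E_1 = h²/(8m_eL²) = 8.589×10^-19 J.
|ΔE| = |6² − 1²|·E_1 = 35·8.589×10^-19 J = 3.006×10^-17 J = 188 eV.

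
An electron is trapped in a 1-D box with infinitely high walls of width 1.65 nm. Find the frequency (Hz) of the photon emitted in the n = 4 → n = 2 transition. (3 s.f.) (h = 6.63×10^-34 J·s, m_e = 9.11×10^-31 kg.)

E_1 = h²/(8m_eL²) = 2.215×10^-20 J and ΔE = (4² − 2²)E_1 = 2.658×10^-19 J.
f = ΔE/h = 2.658×10^-19/6.63×10^-34 = 4.01×10^14 Hz.

f = 4.01×10^14 Hz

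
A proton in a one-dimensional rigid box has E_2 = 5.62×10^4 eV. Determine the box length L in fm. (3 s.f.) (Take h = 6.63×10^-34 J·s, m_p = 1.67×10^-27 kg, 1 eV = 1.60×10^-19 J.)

L = 121 fm

From E_n = n²h²/(8m_pL²), L = n·h/√(8m_pE_n).
E_2 = 5.62×10^4 eV = 8.992×10^-15 J, so L = 2·6.63×10^-34/√(8·1.67×10^-27·8.992×10^-15) = 1.21×10^-13 m = 121 fm.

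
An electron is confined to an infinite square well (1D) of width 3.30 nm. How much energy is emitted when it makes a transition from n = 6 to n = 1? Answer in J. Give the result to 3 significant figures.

E_1 = h²/(8m_eL²) = 5.532×10^-21 J.
|ΔE| = |6² − 1²|·E_1 = 35·5.532×10^-21 J = 1.94×10^-19 J.

|ΔE| = 1.94×10^-19 J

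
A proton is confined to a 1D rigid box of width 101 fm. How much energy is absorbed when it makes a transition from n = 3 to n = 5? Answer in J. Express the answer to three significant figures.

|ΔE| = 5.15×10^-14 J

E_1 = h²/(8m_pL²) = 3.216×10^-15 J.
|ΔE| = |3² − 5²|·E_1 = 16·3.216×10^-15 J = 5.15×10^-14 J.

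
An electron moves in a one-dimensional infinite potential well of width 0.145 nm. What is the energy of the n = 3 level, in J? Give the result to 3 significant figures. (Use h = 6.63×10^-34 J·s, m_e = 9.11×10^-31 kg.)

E_3 = 2.58×10^-17 J

For an infinite well E_n = n²h²/(8m_eL²), so E_1 = h²/(8m_eL²) = (6.63×10^-34)²/(8·9.11×10^-31·(1.45×10^-10 m)²) = 2.869×10^-18 J.
Then E_3 = 3²·E_1 = 9·2.869×10^-18 J = 2.58×10^-17 J.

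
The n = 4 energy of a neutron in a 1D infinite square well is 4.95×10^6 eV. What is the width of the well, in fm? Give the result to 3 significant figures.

L = 25.7 fm

From E_n = n²h²/(8m_nL²), L = n·h/√(8m_nE_n).
E_4 = 4.95×10^6 eV = 7.930×10^-13 J, so L = 4·6.626×10^-34/√(8·1.675×10^-27·7.930×10^-13) = 2.57×10^-14 m = 25.7 fm.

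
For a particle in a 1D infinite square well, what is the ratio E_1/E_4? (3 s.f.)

E_n ∝ n², so E_1/E_4 = 1²/4² = 1/16 = 0.0625.

0.0625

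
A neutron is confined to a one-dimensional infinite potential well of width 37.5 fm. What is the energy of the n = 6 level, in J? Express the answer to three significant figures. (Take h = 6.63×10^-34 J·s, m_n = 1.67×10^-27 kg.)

For an infinite well E_n = n²h²/(8m_nL²), so E_1 = h²/(8m_nL²) = (6.63×10^-34)²/(8·1.67×10^-27·(3.75×10^-14 m)²) = 2.340×10^-14 J.
Then E_6 = 6²·E_1 = 36·2.340×10^-14 J = 8.42×10^-13 J.

E_6 = 8.42×10^-13 J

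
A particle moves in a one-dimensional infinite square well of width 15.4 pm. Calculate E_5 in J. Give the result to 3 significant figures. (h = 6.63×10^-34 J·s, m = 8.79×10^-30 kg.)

E_5 = 6.59×10^-16 J

For an infinite well E_n = n²h²/(8mL²), so E_1 = h²/(8mL²) = (6.63×10^-34)²/(8·8.79×10^-30·(1.54×10^-11 m)²) = 2.636×10^-17 J.
Then E_5 = 5²·E_1 = 25·2.636×10^-17 J = 6.59×10^-16 J.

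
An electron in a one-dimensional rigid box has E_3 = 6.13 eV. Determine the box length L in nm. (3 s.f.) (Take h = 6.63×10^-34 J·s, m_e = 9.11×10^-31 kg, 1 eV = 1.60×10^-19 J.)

From E_n = n²h²/(8m_eL²), L = n·h/√(8m_eE_n).
E_3 = 6.13 eV = 9.808×10^-19 J, so L = 3·6.63×10^-34/√(8·9.11×10^-31·9.808×10^-19) = 7.44×10^-10 m = 0.744 nm.

L = 0.744 nm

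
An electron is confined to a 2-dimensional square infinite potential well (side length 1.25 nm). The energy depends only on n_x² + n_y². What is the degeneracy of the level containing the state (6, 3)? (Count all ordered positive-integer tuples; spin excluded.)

The level has n_x² + n_y² = 45. The ordered positive-integer solutions are (3, 6), (6, 3).
That gives 2 states.

degeneracy = 2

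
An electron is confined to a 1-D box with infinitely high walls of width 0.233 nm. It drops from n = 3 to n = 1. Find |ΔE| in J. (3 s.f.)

|ΔE| = 8.88×10^-18 J

E_1 = h²/(8m_eL²) = 1.110×10^-18 J.
|ΔE| = |3² − 1²|·E_1 = 8·1.110×10^-18 J = 8.88×10^-18 J.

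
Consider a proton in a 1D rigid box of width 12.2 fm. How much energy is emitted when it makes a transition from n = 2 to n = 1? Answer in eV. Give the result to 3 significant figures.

E_1 = h²/(8m_pL²) = 2.204×10^-13 J.
|ΔE| = |2² − 1²|·E_1 = 3·2.204×10^-13 J = 6.612×10^-13 J = 4.13×10^6 eV.

|ΔE| = 4.13×10^6 eV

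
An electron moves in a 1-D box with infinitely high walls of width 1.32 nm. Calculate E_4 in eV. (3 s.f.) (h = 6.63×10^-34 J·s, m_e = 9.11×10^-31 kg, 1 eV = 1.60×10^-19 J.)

E_4 = 3.46 eV

For an infinite well E_n = n²h²/(8m_eL²), so E_1 = h²/(8m_eL²) = (6.63×10^-34)²/(8·9.11×10^-31·(1.32×10^-9 m)²) = 3.462×10^-20 J.
Then E_4 = 4²·E_1 = 16·3.462×10^-20 J = 5.539×10^-19 J.
Converting, E_4 = 5.539×10^-19 J / (1.60×10^-19 J/eV) = 3.46 eV.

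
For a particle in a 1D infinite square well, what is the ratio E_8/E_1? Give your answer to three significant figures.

64.0

E_n ∝ n², so E_8/E_1 = 8²/1² = 64/1 = 64.0.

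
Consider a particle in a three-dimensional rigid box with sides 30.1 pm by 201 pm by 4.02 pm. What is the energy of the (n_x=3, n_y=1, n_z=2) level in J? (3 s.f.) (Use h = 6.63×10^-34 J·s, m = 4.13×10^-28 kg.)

For a 3D rectangular well E = (h²/8m)·Σ n_i²/L_i² = (6.63×10^-34)²/(8·4.13×10^-28) · [3²/(30.1 pm)² + 1²/(201 pm)² + 2²/(4.02 pm)²].
Evaluating gives E = 3.43×10^-17 J.

E = 3.43×10^-17 J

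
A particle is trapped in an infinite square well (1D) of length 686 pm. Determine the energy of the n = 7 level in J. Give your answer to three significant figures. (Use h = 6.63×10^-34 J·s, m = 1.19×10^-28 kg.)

E_7 = 4.81×10^-20 J

For an infinite well E_n = n²h²/(8mL²), so E_1 = h²/(8mL²) = (6.63×10^-34)²/(8·1.19×10^-28·(6.86×10^-10 m)²) = 9.812×10^-22 J.
Then E_7 = 7²·E_1 = 49·9.812×10^-22 J = 4.81×10^-20 J.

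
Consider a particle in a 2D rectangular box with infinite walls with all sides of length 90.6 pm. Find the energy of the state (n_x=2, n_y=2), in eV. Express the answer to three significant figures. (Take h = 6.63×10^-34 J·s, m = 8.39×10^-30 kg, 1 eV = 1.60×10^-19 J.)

For a 2D rectangular well E = (h²/8m)·Σ n_i²/L_i² = (6.63×10^-34)²/(8·8.39×10^-30) · [2²/(90.6 pm)² + 2²/(90.6 pm)²].
Evaluating gives E = 6.383×10^-18 J = 39.9 eV.

E = 39.9 eV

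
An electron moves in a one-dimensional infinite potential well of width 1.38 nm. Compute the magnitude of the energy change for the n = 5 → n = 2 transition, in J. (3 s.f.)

|ΔE| = 6.64×10^-19 J

E_1 = h²/(8m_eL²) = 3.164×10^-20 J.
|ΔE| = |5² − 2²|·E_1 = 21·3.164×10^-20 J = 6.64×10^-19 J.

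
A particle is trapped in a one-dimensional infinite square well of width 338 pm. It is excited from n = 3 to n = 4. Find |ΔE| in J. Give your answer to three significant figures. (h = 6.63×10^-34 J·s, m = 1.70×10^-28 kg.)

E_1 = h²/(8mL²) = 2.829×10^-21 J.
|ΔE| = |3² − 4²|·E_1 = 7·2.829×10^-21 J = 1.98×10^-20 J.

|ΔE| = 1.98×10^-20 J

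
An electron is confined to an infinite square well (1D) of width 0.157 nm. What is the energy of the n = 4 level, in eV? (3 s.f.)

For an infinite well E_n = n²h²/(8m_eL²), so E_1 = h²/(8m_eL²) = (6.626×10^-34)²/(8·9.109×10^-31·(1.57×10^-10 m)²) = 2.444×10^-18 J.
Then E_4 = 4²·E_1 = 16·2.444×10^-18 J = 3.910×10^-17 J.
Converting, E_4 = 3.910×10^-17 J / (1.602×10^-19 J/eV) = 244 eV.

E_4 = 244 eV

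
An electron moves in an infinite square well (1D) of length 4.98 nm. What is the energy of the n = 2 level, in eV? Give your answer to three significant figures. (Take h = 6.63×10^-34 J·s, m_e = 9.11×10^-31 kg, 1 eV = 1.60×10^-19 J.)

For an infinite well E_n = n²h²/(8m_eL²), so E_1 = h²/(8m_eL²) = (6.63×10^-34)²/(8·9.11×10^-31·(4.98×10^-9 m)²) = 2.432×10^-21 J.
Then E_2 = 2²·E_1 = 4·2.432×10^-21 J = 9.728×10^-21 J.
Converting, E_2 = 9.728×10^-21 J / (1.60×10^-19 J/eV) = 0.0608 eV.

E_2 = 0.0608 eV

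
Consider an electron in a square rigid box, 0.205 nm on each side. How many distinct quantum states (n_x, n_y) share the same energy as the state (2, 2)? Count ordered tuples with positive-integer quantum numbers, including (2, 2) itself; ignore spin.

degeneracy = 1

The level has n_x² + n_y² = 8. The ordered positive-integer solutions are (2, 2).
That gives 1 state.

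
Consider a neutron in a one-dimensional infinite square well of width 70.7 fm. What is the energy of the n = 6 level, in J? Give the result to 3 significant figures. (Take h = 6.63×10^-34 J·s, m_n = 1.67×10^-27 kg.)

For an infinite well E_n = n²h²/(8m_nL²), so E_1 = h²/(8m_nL²) = (6.63×10^-34)²/(8·1.67×10^-27·(7.07×10^-14 m)²) = 6.582×10^-15 J.
Then E_6 = 6²·E_1 = 36·6.582×10^-15 J = 2.37×10^-13 J.

E_6 = 2.37×10^-13 J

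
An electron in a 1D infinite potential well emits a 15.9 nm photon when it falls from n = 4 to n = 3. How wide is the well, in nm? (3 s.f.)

The photon carries ΔE = hc/λ = 6.626×10^-34·2.998×10^8/1.59×10^-8 m = 1.249×10^-17 J.
Since ΔE = (4² − 3²)E_1, E_1 = 1.784×10^-18 J, and L = h/√(8m_eE_1) = 1.84×10^-10 m = 0.184 nm.

L = 0.184 nm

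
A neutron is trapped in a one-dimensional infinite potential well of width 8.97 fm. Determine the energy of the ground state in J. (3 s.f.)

For an infinite well E_n = n²h²/(8m_nL²), so E_1 = h²/(8m_nL²) = (6.626×10^-34)²/(8·1.675×10^-27·(8.97×10^-15 m)²) = 4.072×10^-13 J.

E_1 = 4.07×10^-13 J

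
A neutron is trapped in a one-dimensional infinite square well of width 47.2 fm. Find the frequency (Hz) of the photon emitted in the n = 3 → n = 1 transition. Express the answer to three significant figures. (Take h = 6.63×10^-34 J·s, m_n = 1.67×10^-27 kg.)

f = 1.78×10^20 Hz

E_1 = h²/(8m_nL²) = 1.477×10^-14 J and ΔE = (3² − 1²)E_1 = 1.182×10^-13 J.
f = ΔE/h = 1.182×10^-13/6.63×10^-34 = 1.78×10^20 Hz.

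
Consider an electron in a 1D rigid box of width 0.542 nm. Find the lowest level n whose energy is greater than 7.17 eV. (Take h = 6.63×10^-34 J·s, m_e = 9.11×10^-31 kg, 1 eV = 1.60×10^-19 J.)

n = 3

E_1 = h²/(8m_eL²) = 2.053×10^-19 J = 1.283 eV.
Need n² > 7.17/1.283 = 5.588, i.e. n > 2.364.
The smallest integer satisfying this is n = 3.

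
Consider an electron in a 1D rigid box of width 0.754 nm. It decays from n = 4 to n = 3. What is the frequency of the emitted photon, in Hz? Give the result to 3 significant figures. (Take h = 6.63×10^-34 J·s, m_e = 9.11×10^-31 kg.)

f = 1.12×10^15 Hz

E_1 = h²/(8m_eL²) = 1.061×10^-19 J and ΔE = (4² − 3²)E_1 = 7.427×10^-19 J.
f = ΔE/h = 7.427×10^-19/6.63×10^-34 = 1.12×10^15 Hz.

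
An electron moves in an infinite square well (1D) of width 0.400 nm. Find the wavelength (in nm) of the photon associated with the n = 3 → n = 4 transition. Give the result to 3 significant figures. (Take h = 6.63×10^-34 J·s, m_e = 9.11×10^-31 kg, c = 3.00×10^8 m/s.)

E_1 = h²/(8m_eL²) = 3.770×10^-19 J, so ΔE = (4² − 3²)E_1 = 2.639×10^-18 J.
λ = hc/ΔE = (6.63×10^-34·3.00×10^8)/2.639×10^-18 = 7.54×10^-8 m = 75.4 nm.

λ = 75.4 nm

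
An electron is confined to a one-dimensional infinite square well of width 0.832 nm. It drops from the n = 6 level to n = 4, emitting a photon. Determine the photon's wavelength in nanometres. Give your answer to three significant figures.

λ = 114 nm

E_1 = h²/(8m_eL²) = 8.704×10^-20 J, so ΔE = (6² − 4²)E_1 = 1.741×10^-18 J.
λ = hc/ΔE = (6.626×10^-34·2.998×10^8)/1.741×10^-18 = 1.14×10^-7 m = 114 nm.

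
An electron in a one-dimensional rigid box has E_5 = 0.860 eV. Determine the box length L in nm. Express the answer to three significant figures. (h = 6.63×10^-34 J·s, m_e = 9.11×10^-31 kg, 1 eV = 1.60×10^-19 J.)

From E_n = n²h²/(8m_eL²), L = n·h/√(8m_eE_n).
E_5 = 0.860 eV = 1.376×10^-19 J, so L = 5·6.63×10^-34/√(8·9.11×10^-31·1.376×10^-19) = 3.31×10^-9 m = 3.31 nm.

L = 3.31 nm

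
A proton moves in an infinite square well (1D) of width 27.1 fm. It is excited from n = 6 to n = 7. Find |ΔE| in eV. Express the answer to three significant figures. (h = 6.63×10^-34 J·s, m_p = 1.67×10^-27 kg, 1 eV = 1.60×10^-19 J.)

|ΔE| = 3.64×10^6 eV

E_1 = h²/(8m_pL²) = 4.480×10^-14 J.
|ΔE| = |6² − 7²|·E_1 = 13·4.480×10^-14 J = 5.824×10^-13 J = 3.64×10^6 eV.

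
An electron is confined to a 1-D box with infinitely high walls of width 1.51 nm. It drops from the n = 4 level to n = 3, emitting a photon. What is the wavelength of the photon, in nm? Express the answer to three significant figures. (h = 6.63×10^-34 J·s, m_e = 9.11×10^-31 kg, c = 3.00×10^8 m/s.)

λ = 1.07×10^3 nm

E_1 = h²/(8m_eL²) = 2.645×10^-20 J, so ΔE = (4² − 3²)E_1 = 1.851×10^-19 J.
λ = hc/ΔE = (6.63×10^-34·3.00×10^8)/1.851×10^-19 = 1.07×10^-6 m = 1.07×10^3 nm.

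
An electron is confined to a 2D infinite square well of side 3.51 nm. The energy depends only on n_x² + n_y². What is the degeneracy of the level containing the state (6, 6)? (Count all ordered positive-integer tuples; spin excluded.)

degeneracy = 1

The level has n_x² + n_y² = 72. The ordered positive-integer solutions are (6, 6).
That gives 1 state.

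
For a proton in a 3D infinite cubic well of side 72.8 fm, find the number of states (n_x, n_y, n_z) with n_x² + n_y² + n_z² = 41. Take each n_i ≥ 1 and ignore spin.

The level has n_x² + n_y² + n_z² = 41. The ordered positive-integer solutions are (1, 2, 6), (1, 6, 2), (2, 1, 6), (2, 6, 1), (3, 4, 4), (4, 3, 4), (4, 4, 3), (6, 1, 2), (6, 2, 1).
That gives 9 states.

degeneracy = 9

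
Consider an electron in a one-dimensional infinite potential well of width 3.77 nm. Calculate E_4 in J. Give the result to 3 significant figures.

E_4 = 6.78×10^-20 J

For an infinite well E_n = n²h²/(8m_eL²), so E_1 = h²/(8m_eL²) = (6.626×10^-34)²/(8·9.109×10^-31·(3.77×10^-9 m)²) = 4.239×10^-21 J.
Then E_4 = 4²·E_1 = 16·4.239×10^-21 J = 6.78×10^-20 J.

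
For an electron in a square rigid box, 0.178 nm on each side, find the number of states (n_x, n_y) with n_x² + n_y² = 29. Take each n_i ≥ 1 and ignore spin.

degeneracy = 2

The level has n_x² + n_y² = 29. The ordered positive-integer solutions are (2, 5), (5, 2).
That gives 2 states.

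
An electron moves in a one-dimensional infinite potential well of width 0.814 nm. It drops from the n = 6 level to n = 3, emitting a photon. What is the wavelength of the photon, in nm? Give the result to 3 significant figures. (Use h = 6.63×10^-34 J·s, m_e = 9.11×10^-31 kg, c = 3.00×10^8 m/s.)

E_1 = h²/(8m_eL²) = 9.103×10^-20 J, so ΔE = (6² − 3²)E_1 = 2.458×10^-18 J.
λ = hc/ΔE = (6.63×10^-34·3.00×10^8)/2.458×10^-18 = 8.09×10^-8 m = 80.9 nm.

λ = 80.9 nm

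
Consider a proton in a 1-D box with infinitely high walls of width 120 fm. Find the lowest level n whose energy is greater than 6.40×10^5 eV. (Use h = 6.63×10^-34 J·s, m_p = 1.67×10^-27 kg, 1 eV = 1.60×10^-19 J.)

n = 7

E_1 = h²/(8m_pL²) = 2.285×10^-15 J = 1.428×10^4 eV.
Need n² > 6.40×10^5/1.428×10^4 = 44.82, i.e. n > 6.695.
The smallest integer satisfying this is n = 7.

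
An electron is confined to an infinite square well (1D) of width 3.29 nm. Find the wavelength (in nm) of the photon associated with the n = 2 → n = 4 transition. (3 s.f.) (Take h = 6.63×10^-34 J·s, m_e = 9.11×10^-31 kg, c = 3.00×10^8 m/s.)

λ = 2.97×10^3 nm

E_1 = h²/(8m_eL²) = 5.572×10^-21 J, so ΔE = (4² − 2²)E_1 = 6.686×10^-20 J.
λ = hc/ΔE = (6.63×10^-34·3.00×10^8)/6.686×10^-20 = 2.97×10^-6 m = 2.97×10^3 nm.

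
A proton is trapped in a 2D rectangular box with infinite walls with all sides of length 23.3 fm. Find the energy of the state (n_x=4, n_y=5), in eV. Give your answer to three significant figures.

E = 1.55×10^7 eV

For a 2D rectangular well E = (h²/8m_p)·Σ n_i²/L_i² = (6.626×10^-34)²/(8·1.673×10^-27) · [4²/(23.3 fm)² + 5²/(23.3 fm)²].
Evaluating gives E = 2.477×10^-12 J = 1.55×10^7 eV.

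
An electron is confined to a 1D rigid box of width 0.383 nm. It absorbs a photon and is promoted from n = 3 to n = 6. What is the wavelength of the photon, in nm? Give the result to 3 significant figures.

E_1 = h²/(8m_eL²) = 4.107×10^-19 J, so ΔE = (6² − 3²)E_1 = 1.109×10^-17 J.
λ = hc/ΔE = (6.626×10^-34·2.998×10^8)/1.109×10^-17 = 1.79×10^-8 m = 17.9 nm.

λ = 17.9 nm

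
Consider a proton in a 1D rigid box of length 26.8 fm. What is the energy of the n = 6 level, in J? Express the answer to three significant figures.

For an infinite well E_n = n²h²/(8m_pL²), so E_1 = h²/(8m_pL²) = (6.626×10^-34)²/(8·1.673×10^-27·(2.68×10^-14 m)²) = 4.567×10^-14 J.
Then E_6 = 6²·E_1 = 36·4.567×10^-14 J = 1.64×10^-12 J.

E_6 = 1.64×10^-12 J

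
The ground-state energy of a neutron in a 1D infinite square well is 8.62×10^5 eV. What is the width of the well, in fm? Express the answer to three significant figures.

L = 15.4 fm

From E_n = n²h²/(8m_nL²), L = n·h/√(8m_nE_n).
E_1 = 8.62×10^5 eV = 1.381×10^-13 J, so L = 1·6.626×10^-34/√(8·1.675×10^-27·1.381×10^-13) = 1.54×10^-14 m = 15.4 fm.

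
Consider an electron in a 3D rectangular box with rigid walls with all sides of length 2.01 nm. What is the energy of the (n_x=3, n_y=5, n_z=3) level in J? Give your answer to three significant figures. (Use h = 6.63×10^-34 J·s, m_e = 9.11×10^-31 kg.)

E = 6.42×10^-19 J

For a 3D rectangular well E = (h²/8m_e)·Σ n_i²/L_i² = (6.63×10^-34)²/(8·9.11×10^-31) · [3²/(2.01 nm)² + 5²/(2.01 nm)² + 3²/(2.01 nm)²].
Evaluating gives E = 6.42×10^-19 J.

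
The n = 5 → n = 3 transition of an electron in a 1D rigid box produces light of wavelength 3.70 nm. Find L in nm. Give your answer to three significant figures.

The photon carries ΔE = hc/λ = 6.626×10^-34·2.998×10^8/3.70×10^-9 m = 5.369×10^-17 J.
Since ΔE = (5² − 3²)E_1, E_1 = 3.356×10^-18 J, and L = h/√(8m_eE_1) = 1.34×10^-10 m = 0.134 nm.

L = 0.134 nm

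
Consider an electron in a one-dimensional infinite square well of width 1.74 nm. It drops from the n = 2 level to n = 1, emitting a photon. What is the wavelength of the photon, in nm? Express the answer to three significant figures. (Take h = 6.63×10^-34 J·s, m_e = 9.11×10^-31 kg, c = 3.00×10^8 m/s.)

E_1 = h²/(8m_eL²) = 1.992×10^-20 J, so ΔE = (2² − 1²)E_1 = 5.976×10^-20 J.
λ = hc/ΔE = (6.63×10^-34·3.00×10^8)/5.976×10^-20 = 3.33×10^-6 m = 3.33×10^3 nm.

λ = 3.33×10^3 nm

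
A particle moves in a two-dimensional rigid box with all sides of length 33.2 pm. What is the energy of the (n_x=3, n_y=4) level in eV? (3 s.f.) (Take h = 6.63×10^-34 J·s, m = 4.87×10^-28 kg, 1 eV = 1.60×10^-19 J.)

E = 16.0 eV

For a 2D rectangular well E = (h²/8m)·Σ n_i²/L_i² = (6.63×10^-34)²/(8·4.87×10^-28) · [3²/(33.2 pm)² + 4²/(33.2 pm)²].
Evaluating gives E = 2.559×10^-18 J = 16.0 eV.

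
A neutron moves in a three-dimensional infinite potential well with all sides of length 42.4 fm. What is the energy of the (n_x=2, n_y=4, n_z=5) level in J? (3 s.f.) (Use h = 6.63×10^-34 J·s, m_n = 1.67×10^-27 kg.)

For a 3D rectangular well E = (h²/8m_n)·Σ n_i²/L_i² = (6.63×10^-34)²/(8·1.67×10^-27) · [2²/(42.4 fm)² + 4²/(42.4 fm)² + 5²/(42.4 fm)²].
Evaluating gives E = 8.24×10^-13 J.

E = 8.24×10^-13 J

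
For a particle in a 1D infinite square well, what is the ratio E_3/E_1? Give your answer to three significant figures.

9.00

E_n ∝ n², so E_3/E_1 = 3²/1² = 9/1 = 9.00.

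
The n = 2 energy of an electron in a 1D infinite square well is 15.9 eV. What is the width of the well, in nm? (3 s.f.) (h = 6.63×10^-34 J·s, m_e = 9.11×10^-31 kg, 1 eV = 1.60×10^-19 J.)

From E_n = n²h²/(8m_eL²), L = n·h/√(8m_eE_n).
E_2 = 15.9 eV = 2.544×10^-18 J, so L = 2·6.63×10^-34/√(8·9.11×10^-31·2.544×10^-18) = 3.08×10^-10 m = 0.308 nm.

L = 0.308 nm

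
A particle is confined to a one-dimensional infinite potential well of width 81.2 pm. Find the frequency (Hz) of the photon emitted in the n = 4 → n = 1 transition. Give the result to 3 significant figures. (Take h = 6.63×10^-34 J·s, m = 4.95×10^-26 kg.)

f = 3.81×10^12 Hz

E_1 = h²/(8mL²) = 1.684×10^-22 J and ΔE = (4² − 1²)E_1 = 2.526×10^-21 J.
f = ΔE/h = 2.526×10^-21/6.63×10^-34 = 3.81×10^12 Hz.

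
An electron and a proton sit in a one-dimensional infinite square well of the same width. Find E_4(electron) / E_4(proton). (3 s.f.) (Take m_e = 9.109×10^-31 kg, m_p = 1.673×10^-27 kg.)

E_n ∝ 1/m at fixed n and L, so the ratio is m_p/m_e = 1.673×10^-27/9.109×10^-31 = 1.84×10^3.

1.84×10^3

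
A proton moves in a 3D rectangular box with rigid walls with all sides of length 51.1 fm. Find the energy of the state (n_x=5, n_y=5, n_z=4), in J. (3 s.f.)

For a 3D rectangular well E = (h²/8m_p)·Σ n_i²/L_i² = (6.626×10^-34)²/(8·1.673×10^-27) · [5²/(51.1 fm)² + 5²/(51.1 fm)² + 4²/(51.1 fm)²].
Evaluating gives E = 8.29×10^-13 J.

E = 8.29×10^-13 J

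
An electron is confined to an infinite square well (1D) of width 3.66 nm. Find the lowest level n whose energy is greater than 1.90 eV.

n = 9

E_1 = h²/(8m_eL²) = 4.498×10^-21 J = 0.02808 eV.
Need n² > 1.90/0.02808 = 67.66, i.e. n > 8.226.
The smallest integer satisfying this is n = 9.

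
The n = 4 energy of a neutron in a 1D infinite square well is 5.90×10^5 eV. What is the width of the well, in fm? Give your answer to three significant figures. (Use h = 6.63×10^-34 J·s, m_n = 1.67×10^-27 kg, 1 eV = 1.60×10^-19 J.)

From E_n = n²h²/(8m_nL²), L = n·h/√(8m_nE_n).
E_4 = 5.90×10^5 eV = 9.440×10^-14 J, so L = 4·6.63×10^-34/√(8·1.67×10^-27·9.440×10^-14) = 7.47×10^-14 m = 74.7 fm.

L = 74.7 fm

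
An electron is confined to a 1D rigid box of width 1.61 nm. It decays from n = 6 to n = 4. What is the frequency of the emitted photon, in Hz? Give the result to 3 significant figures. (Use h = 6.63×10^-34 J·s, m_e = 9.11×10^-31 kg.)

f = 7.02×10^14 Hz

E_1 = h²/(8m_eL²) = 2.327×10^-20 J and ΔE = (6² − 4²)E_1 = 4.654×10^-19 J.
f = ΔE/h = 4.654×10^-19/6.63×10^-34 = 7.02×10^14 Hz.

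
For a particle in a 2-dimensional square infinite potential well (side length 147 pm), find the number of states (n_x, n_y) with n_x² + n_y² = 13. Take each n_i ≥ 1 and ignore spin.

degeneracy = 2

The level has n_x² + n_y² = 13. The ordered positive-integer solutions are (2, 3), (3, 2).
That gives 2 states.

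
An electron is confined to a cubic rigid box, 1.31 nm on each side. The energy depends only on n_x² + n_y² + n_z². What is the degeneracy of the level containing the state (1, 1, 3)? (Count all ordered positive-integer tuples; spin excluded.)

degeneracy = 3

The level has n_x² + n_y² + n_z² = 11. The ordered positive-integer solutions are (1, 1, 3), (1, 3, 1), (3, 1, 1).
That gives 3 states.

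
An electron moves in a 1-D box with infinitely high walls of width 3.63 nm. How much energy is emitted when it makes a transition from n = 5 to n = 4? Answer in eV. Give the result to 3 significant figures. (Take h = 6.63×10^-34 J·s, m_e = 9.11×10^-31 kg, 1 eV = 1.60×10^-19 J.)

E_1 = h²/(8m_eL²) = 4.577×10^-21 J.
|ΔE| = |5² − 4²|·E_1 = 9·4.577×10^-21 J = 4.119×10^-20 J = 0.257 eV.

|ΔE| = 0.257 eV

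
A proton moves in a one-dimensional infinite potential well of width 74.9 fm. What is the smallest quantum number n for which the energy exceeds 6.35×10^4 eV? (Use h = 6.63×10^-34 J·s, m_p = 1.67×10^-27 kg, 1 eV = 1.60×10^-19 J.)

E_1 = h²/(8m_pL²) = 5.865×10^-15 J = 3.666×10^4 eV.
Need n² > 6.35×10^4/3.666×10^4 = 1.732, i.e. n > 1.316.
The smallest integer satisfying this is n = 2.

n = 2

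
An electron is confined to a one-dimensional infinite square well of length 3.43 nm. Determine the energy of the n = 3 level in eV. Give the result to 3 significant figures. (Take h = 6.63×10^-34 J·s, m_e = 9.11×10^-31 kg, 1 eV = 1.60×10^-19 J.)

E_3 = 0.288 eV

For an infinite well E_n = n²h²/(8m_eL²), so E_1 = h²/(8m_eL²) = (6.63×10^-34)²/(8·9.11×10^-31·(3.43×10^-9 m)²) = 5.127×10^-21 J.
Then E_3 = 3²·E_1 = 9·5.127×10^-21 J = 4.614×10^-20 J.
Converting, E_3 = 4.614×10^-20 J / (1.60×10^-19 J/eV) = 0.288 eV.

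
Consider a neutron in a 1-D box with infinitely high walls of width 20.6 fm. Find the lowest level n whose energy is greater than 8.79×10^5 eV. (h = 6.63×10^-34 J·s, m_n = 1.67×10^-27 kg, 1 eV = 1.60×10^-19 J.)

E_1 = h²/(8m_nL²) = 7.753×10^-14 J = 4.846×10^5 eV.
Need n² > 8.79×10^5/4.846×10^5 = 1.814, i.e. n > 1.347.
The smallest integer satisfying this is n = 2.

n = 2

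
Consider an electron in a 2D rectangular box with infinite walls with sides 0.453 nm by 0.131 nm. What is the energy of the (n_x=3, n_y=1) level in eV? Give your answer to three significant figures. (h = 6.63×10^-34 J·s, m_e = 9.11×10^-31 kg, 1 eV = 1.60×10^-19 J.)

For a 2D rectangular well E = (h²/8m_e)·Σ n_i²/L_i² = (6.63×10^-34)²/(8·9.11×10^-31) · [3²/(0.453 nm)² + 1²/(0.131 nm)²].
Evaluating gives E = 6.160×10^-18 J = 38.5 eV.

E = 38.5 eV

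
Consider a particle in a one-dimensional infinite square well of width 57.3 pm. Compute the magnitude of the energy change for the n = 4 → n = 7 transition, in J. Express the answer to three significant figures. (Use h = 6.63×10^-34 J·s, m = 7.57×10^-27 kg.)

E_1 = h²/(8mL²) = 2.211×10^-21 J.
|ΔE| = |4² − 7²|·E_1 = 33·2.211×10^-21 J = 7.30×10^-20 J.

|ΔE| = 7.30×10^-20 J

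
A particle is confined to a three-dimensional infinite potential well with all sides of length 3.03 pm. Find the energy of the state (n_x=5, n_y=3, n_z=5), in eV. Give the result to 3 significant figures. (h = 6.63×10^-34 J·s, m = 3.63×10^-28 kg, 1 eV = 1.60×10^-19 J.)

E = 6.08×10^3 eV

For a 3D rectangular well E = (h²/8m)·Σ n_i²/L_i² = (6.63×10^-34)²/(8·3.63×10^-28) · [5²/(3.03 pm)² + 3²/(3.03 pm)² + 5²/(3.03 pm)²].
Evaluating gives E = 9.727×10^-16 J = 6.08×10^3 eV.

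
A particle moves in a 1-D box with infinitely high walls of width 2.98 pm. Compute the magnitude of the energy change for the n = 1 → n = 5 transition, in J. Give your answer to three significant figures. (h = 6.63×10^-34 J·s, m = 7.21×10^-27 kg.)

E_1 = h²/(8mL²) = 8.582×10^-19 J.
|ΔE| = |1² − 5²|·E_1 = 24·8.582×10^-19 J = 2.06×10^-17 J.

|ΔE| = 2.06×10^-17 J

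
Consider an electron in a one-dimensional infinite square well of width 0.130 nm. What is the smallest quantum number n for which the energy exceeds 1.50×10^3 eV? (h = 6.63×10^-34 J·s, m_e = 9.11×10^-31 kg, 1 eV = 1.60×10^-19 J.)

E_1 = h²/(8m_eL²) = 3.569×10^-18 J = 22.31 eV.
Need n² > 1.50×10^3/22.31 = 67.23, i.e. n > 8.199.
The smallest integer satisfying this is n = 9.

n = 9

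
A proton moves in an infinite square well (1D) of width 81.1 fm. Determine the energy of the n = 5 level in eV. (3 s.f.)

For an infinite well E_n = n²h²/(8m_pL²), so E_1 = h²/(8m_pL²) = (6.626×10^-34)²/(8·1.673×10^-27·(8.11×10^-14 m)²) = 4.987×10^-15 J.
Then E_5 = 5²·E_1 = 25·4.987×10^-15 J = 1.247×10^-13 J.
Converting, E_5 = 1.247×10^-13 J / (1.602×10^-19 J/eV) = 7.78×10^5 eV.

E_5 = 7.78×10^5 eV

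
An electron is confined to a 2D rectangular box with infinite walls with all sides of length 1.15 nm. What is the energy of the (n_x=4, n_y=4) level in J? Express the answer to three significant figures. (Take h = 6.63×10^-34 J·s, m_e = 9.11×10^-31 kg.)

For a 2D rectangular well E = (h²/8m_e)·Σ n_i²/L_i² = (6.63×10^-34)²/(8·9.11×10^-31) · [4²/(1.15 nm)² + 4²/(1.15 nm)²].
Evaluating gives E = 1.46×10^-18 J.

E = 1.46×10^-18 J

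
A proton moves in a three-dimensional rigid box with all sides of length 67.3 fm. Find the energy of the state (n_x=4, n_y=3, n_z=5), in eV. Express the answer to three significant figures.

For a 3D rectangular well E = (h²/8m_p)·Σ n_i²/L_i² = (6.626×10^-34)²/(8·1.673×10^-27) · [4²/(67.3 fm)² + 3²/(67.3 fm)² + 5²/(67.3 fm)²].
Evaluating gives E = 3.621×10^-13 J = 2.26×10^6 eV.

E = 2.26×10^6 eV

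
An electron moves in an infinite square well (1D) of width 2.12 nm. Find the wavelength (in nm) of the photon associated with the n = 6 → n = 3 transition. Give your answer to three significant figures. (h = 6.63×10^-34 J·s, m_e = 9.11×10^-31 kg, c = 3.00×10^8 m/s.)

λ = 549 nm

E_1 = h²/(8m_eL²) = 1.342×10^-20 J, so ΔE = (6² − 3²)E_1 = 3.623×10^-19 J.
λ = hc/ΔE = (6.63×10^-34·3.00×10^8)/3.623×10^-19 = 5.49×10^-7 m = 549 nm.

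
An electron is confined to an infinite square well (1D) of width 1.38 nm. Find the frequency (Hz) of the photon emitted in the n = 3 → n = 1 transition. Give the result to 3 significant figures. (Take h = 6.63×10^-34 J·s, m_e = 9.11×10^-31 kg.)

E_1 = h²/(8m_eL²) = 3.167×10^-20 J and ΔE = (3² − 1²)E_1 = 2.534×10^-19 J.
f = ΔE/h = 2.534×10^-19/6.63×10^-34 = 3.82×10^14 Hz.

f = 3.82×10^14 Hz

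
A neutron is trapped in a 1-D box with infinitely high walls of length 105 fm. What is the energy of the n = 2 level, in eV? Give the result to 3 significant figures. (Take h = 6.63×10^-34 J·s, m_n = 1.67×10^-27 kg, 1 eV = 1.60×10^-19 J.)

E_2 = 7.46×10^4 eV

For an infinite well E_n = n²h²/(8m_nL²), so E_1 = h²/(8m_nL²) = (6.63×10^-34)²/(8·1.67×10^-27·(1.05×10^-13 m)²) = 2.984×10^-15 J.
Then E_2 = 2²·E_1 = 4·2.984×10^-15 J = 1.194×10^-14 J.
Converting, E_2 = 1.194×10^-14 J / (1.60×10^-19 J/eV) = 7.46×10^4 eV.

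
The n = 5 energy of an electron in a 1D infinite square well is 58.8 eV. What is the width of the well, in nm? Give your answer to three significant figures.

L = 0.400 nm

From E_n = n²h²/(8m_eL²), L = n·h/√(8m_eE_n).
E_5 = 58.8 eV = 9.420×10^-18 J, so L = 5·6.626×10^-34/√(8·9.109×10^-31·9.420×10^-18) = 4.00×10^-10 m = 0.400 nm.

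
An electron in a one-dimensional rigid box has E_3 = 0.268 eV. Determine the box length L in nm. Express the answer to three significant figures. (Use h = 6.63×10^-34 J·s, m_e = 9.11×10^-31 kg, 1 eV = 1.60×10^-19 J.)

From E_n = n²h²/(8m_eL²), L = n·h/√(8m_eE_n).
E_3 = 0.268 eV = 4.288×10^-20 J, so L = 3·6.63×10^-34/√(8·9.11×10^-31·4.288×10^-20) = 3.56×10^-9 m = 3.56 nm.

L = 3.56 nm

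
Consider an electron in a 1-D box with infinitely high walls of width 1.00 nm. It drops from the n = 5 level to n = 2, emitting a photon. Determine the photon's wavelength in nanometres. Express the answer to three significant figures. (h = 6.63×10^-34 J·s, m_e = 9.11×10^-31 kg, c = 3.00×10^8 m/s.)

E_1 = h²/(8m_eL²) = 6.031×10^-20 J, so ΔE = (5² − 2²)E_1 = 1.267×10^-18 J.
λ = hc/ΔE = (6.63×10^-34·3.00×10^8)/1.267×10^-18 = 1.57×10^-7 m = 157 nm.

λ = 157 nm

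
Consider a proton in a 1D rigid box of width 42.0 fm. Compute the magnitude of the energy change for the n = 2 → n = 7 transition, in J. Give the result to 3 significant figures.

|ΔE| = 8.37×10^-13 J

E_1 = h²/(8m_pL²) = 1.860×10^-14 J.
|ΔE| = |2² − 7²|·E_1 = 45·1.860×10^-14 J = 8.37×10^-13 J.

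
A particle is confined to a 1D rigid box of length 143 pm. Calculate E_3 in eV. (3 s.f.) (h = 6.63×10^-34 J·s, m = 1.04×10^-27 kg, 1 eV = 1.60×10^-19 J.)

E_3 = 0.145 eV

For an infinite well E_n = n²h²/(8mL²), so E_1 = h²/(8mL²) = (6.63×10^-34)²/(8·1.04×10^-27·(1.43×10^-10 m)²) = 2.584×10^-21 J.
Then E_3 = 3²·E_1 = 9·2.584×10^-21 J = 2.326×10^-20 J.
Converting, E_3 = 2.326×10^-20 J / (1.60×10^-19 J/eV) = 0.145 eV.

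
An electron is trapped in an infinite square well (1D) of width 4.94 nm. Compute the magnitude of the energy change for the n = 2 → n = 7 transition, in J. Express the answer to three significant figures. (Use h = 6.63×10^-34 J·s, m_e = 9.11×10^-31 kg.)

|ΔE| = 1.11×10^-19 J

E_1 = h²/(8m_eL²) = 2.472×10^-21 J.
|ΔE| = |2² − 7²|·E_1 = 45·2.472×10^-21 J = 1.11×10^-19 J.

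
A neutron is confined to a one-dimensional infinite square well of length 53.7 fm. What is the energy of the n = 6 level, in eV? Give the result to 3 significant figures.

For an infinite well E_n = n²h²/(8m_nL²), so E_1 = h²/(8m_nL²) = (6.626×10^-34)²/(8·1.675×10^-27·(5.37×10^-14 m)²) = 1.136×10^-14 J.
Then E_6 = 6²·E_1 = 36·1.136×10^-14 J = 4.090×10^-13 J.
Converting, E_6 = 4.090×10^-13 J / (1.602×10^-19 J/eV) = 2.55×10^6 eV.

E_6 = 2.55×10^6 eV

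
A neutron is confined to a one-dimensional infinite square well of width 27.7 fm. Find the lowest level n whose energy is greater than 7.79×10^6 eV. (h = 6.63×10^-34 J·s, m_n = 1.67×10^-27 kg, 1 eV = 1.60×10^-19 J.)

n = 6

E_1 = h²/(8m_nL²) = 4.288×10^-14 J = 2.680×10^5 eV.
Need n² > 7.79×10^6/2.680×10^5 = 29.07, i.e. n > 5.392.
The smallest integer satisfying this is n = 6.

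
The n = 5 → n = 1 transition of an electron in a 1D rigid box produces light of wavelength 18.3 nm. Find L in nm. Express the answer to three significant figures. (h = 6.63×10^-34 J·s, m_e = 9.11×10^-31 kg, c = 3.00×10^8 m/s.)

The photon carries ΔE = hc/λ = 6.63×10^-34·3.00×10^8/1.83×10^-8 m = 1.087×10^-17 J.
Since ΔE = (5² − 1²)E_1, E_1 = 4.529×10^-19 J, and L = h/√(8m_eE_1) = 3.65×10^-10 m = 0.365 nm.

L = 0.365 nm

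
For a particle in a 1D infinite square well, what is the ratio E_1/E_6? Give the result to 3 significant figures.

0.0278

E_n ∝ n², so E_1/E_6 = 1²/6² = 1/36 = 0.0278.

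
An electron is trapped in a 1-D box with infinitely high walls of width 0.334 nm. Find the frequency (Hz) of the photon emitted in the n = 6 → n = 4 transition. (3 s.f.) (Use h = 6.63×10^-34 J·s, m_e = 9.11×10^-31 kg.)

f = 1.63×10^16 Hz

E_1 = h²/(8m_eL²) = 5.407×10^-19 J and ΔE = (6² − 4²)E_1 = 1.081×10^-17 J.
f = ΔE/h = 1.081×10^-17/6.63×10^-34 = 1.63×10^16 Hz.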